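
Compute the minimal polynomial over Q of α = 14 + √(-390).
m_α(x) = x^2 - 28x + 586

From α - 14 = √(-390), squaring gives (α - 14)^2 = -390, i.e. α^2 - 28α + 196 = -390, so α^2 - 28α + 586 = 0. The discriminant of x^2 - 28x + 586 is (-28)^2 - 4·(586) = 784 - 2344 = -1560, and 4·(-390) is not a perfect square in Q since -390 is squarefree and ≠ 1. Hence x^2 - 28x + 586 is irreducible over Q and is the minimal polynomial of α.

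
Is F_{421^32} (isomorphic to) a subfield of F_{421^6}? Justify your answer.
No: F_{421^32} is not a subfield of F_{421^6}

F_{p^m} embeds in F_{p^n} iff m | n. Here 32 ∤ 6 (since 6 = 0·32 + 6 with remainder 6 ≠ 0), so F_{421^32} is not a subfield of F_{421^6}. Equivalently: if it were, the tower law would give 32 = [F_{421^32}:F_421] dividing [F_{421^6}:F_421] = 6, contradiction.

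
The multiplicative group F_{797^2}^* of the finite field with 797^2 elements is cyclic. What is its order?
|F_{797^2}^*| = 635208

F_{797^2} has 797^2 = 635209 elements; its multiplicative group consists of all nonzero elements, so |F_{797^2}^*| = 635209 - 1 = 635208. (It is cyclic since any finite subgroup of the multiplicative group of a field is cyclic.)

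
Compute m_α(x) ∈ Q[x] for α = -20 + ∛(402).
m_α(x) = x^3 + 60x^2 + 1200x + 7598

Set β = α + 20 = ∛(402), so β^3 = 402. Then (α + 20)^3 - 402 = 0, i.e. α is a root of g(x) = (x + 20)^3 - 402 = x^3 + 60x^2 + 1200x + 7598. Since g(x) = h(x + 20) where h(x) = x^3 - 402, and h is irreducible over Q (because 402 is not a perfect cube, so h has no rational root, and a monic cubic with no rational root is irreducible), g is also irreducible (irreducibility is preserved under the substitution x → x + 20). Hence m_α(x) = x^3 + 60x^2 + 1200x + 7598.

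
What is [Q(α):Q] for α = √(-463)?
[Q(α):Q] = 2

[Q(α):Q] equals the degree of the minimal polynomial of α. Here α^2 = -463 and x^2 + 463 is irreducible (d = -463 is squarefree, ≠ 1, hence not a square), so deg(m_α) = 2. Thus [Q(α):Q] = 2.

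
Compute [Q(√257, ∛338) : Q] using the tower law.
[Q(√257, ∛338) : Q] = 6

Let L = Q(√257, ∛338). Since Q(√257) ⊂ L and [Q(√257):Q] = 2, the tower law gives 2 | [L:Q]. Likewise Q(∛338) ⊂ L with [Q(∛338):Q] = 3 (because 338 is not a perfect cube), so 3 | [L:Q]. As gcd(2,3) = 1, [L:Q] is divisible by 6. Conversely L is generated over Q by √257 and ∛338, so [L:Q] ≤ 2·3 = 6. Therefore [Q(√257, ∛338) : Q] = 6.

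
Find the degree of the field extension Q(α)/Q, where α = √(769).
[Q(α):Q] = 2

[Q(α):Q] equals the degree of the minimal polynomial of α. Here α^2 = 769 and x^2 - 769 is irreducible (d = 769 is squarefree, ≠ 1, hence not a square), so deg(m_α) = 2. Thus [Q(α):Q] = 2.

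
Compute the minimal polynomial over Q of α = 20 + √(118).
m_α(x) = x^2 - 40x + 282

From α - 20 = √(118), squaring gives (α - 20)^2 = 118, i.e. α^2 - 40α + 400 = 118, so α^2 - 40α + 282 = 0. The discriminant of x^2 - 40x + 282 is (-40)^2 - 4·(282) = 1600 - 1128 = 472, and 4·(118) is not a perfect square in Q since 118 is squarefree and ≠ 1. Hence x^2 - 40x + 282 is irreducible over Q and is the minimal polynomial of α.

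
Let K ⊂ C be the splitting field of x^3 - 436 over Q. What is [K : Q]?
[K : Q] = 6

The roots of x^3 - 436 are ∛436, ω∛436, ω^2∛436 where ω = e^(2πi/3) is a primitive cube root of unity, so K = Q(∛436, ω). Now [Q(∛436):Q] = 3 (since 436 is not a perfect cube, x^3 - 436 is irreducible) and [Q(ω):Q] = 2. Both 2 and 3 divide [K:Q], and [K:Q] ≤ 3·2 = 6, so [K:Q] = 6. (Equivalently: Q(∛436) ⊂ R but ω ∉ R, so [K : Q(∛436)] = 2.)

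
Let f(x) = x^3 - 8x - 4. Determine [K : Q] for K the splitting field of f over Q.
[K : Q] = 6

By the rational root test, any rational root of the monic integer polynomial f(x) = x^3 - 8x - 4 must be an integer dividing the constant term -4, i.e. one of ±{1, 2, 4}. Evaluating: f(1) = -11, f(-1) = 3, f(2) = -12, f(-2) = 4, f(4) = 28, f(-4) = -36; none is 0, so f has no rational root and is therefore irreducible over Q (a cubic with no linear factor over a field is irreducible). For an irreducible cubic, the Galois group is A_3 or S_3 according as the discriminant disc(f) = -4a^3 - 27b^2 = -4·(-8)^3 - 27·(-4)^2 = 1616 is or is not a square in Q. Here disc(f) = 1616 is not a perfect square in Q, so the Galois group of f over Q is not contained in A_3 and must be all of S_3. The splitting field has degree |S_3| = 6 over Q, so [K : Q] = 6.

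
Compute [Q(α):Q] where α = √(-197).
[Q(α):Q] = 2

[Q(α):Q] equals the degree of the minimal polynomial of α. Here α^2 = -197 and x^2 + 197 is irreducible (d = -197 is squarefree, ≠ 1, hence not a square), so deg(m_α) = 2. Thus [Q(α):Q] = 2.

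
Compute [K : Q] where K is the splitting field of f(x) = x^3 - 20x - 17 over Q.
[K : Q] = 6

By the rational root test, any rational root of the monic integer polynomial f(x) = x^3 - 20x - 17 must be an integer dividing the constant term -17, i.e. one of ±{1, 17}. Evaluating: f(1) = -36, f(-1) = 2, f(17) = 4556, f(-17) = -4590; none is 0, so f has no rational root and is therefore irreducible over Q (a cubic with no linear factor over a field is irreducible). For an irreducible cubic, the Galois group is A_3 or S_3 according as the discriminant disc(f) = -4a^3 - 27b^2 = -4·(-20)^3 - 27·(-17)^2 = 24197 is or is not a square in Q. Here disc(f) = 24197 is not a perfect square in Q, so the Galois group of f over Q is not contained in A_3 and must be all of S_3. The splitting field has degree |S_3| = 6 over Q, so [K : Q] = 6.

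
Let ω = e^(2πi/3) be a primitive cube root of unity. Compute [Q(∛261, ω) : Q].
[Q(∛261, ω) : Q] = 6

[Q(∛261):Q] = 3 (min poly x^3 - 261, irreducible since 261 is not a perfect cube). [Q(ω):Q] = 2 (min poly x^2 + x + 1). Since Q(∛261) ⊂ R and ω ∉ R, we have ω ∉ Q(∛261), so x^2 + x + 1 remains irreducible over Q(∛261) and [Q(∛261, ω) : Q(∛261)] = 2. By the tower law, [Q(∛261, ω) : Q] = 3 · 2 = 6. (In fact Q(∛261, ω) is the splitting field of x^3 - 261 over Q.)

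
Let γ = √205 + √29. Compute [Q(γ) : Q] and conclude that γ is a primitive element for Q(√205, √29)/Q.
[Q(γ) : Q] = 4 (equivalently, Q(γ) = Q(√205, √29))

Obviously Q(γ) ⊆ Q(√205, √29), and [Q(√205, √29):Q] = 4 (since 205, 29 are distinct squarefree integers > 1 with 5945 not a perfect square). To show equality we compute the minimal polynomial of γ. From γ = √205 + √29: γ^2 = 205 + 2√(5945) + 29 = 234 + 2√(5945), so γ^2 - 234 = 2√(5945); squaring, (γ^2 - 234)^2 = 4·5945, i.e. γ^4 - 468γ^2 + 54756 - 23780 = 0, i.e. γ^4 - 468γ^2 + 30976 = 0. So γ is a root of x^4 - 468x^2 + 30976. This polynomial is irreducible over Q: it has no rational root (each ±√205 ± √29 is irrational), and any factorization into two quadratics over Q would force √(5945) ∈ Q (pairing opposite roots) or √205, √29 ∈ Q (other pairings), all impossible. Hence [Q(γ):Q] = 4 = [Q(√205, √29):Q], so Q(γ) = Q(√205, √29).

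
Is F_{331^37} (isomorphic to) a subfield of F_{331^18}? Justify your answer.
No: F_{331^37} is not a subfield of F_{331^18}

F_{p^m} embeds in F_{p^n} iff m | n. Here 37 ∤ 18 (since 18 = 0·37 + 18 with remainder 18 ≠ 0), so F_{331^37} is not a subfield of F_{331^18}. Equivalently: if it were, the tower law would give 37 = [F_{331^37}:F_331] dividing [F_{331^18}:F_331] = 18, contradiction.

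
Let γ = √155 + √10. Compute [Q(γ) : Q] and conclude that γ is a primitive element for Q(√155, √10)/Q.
[Q(γ) : Q] = 4 (equivalently, Q(γ) = Q(√155, √10))

Obviously Q(γ) ⊆ Q(√155, √10), and [Q(√155, √10):Q] = 4 (since 155, 10 are distinct squarefree integers > 1 with 1550 not a perfect square). To show equality we compute the minimal polynomial of γ. From γ = √155 + √10: γ^2 = 155 + 2√(1550) + 10 = 165 + 2√(1550), so γ^2 - 165 = 2√(1550); squaring, (γ^2 - 165)^2 = 4·1550, i.e. γ^4 - 330γ^2 + 27225 - 6200 = 0, i.e. γ^4 - 330γ^2 + 21025 = 0. So γ is a root of x^4 - 330x^2 + 21025. This polynomial is irreducible over Q: it has no rational root (each ±√155 ± √10 is irrational), and any factorization into two quadratics over Q would force √(1550) ∈ Q (pairing opposite roots) or √155, √10 ∈ Q (other pairings), all impossible. Hence [Q(γ):Q] = 4 = [Q(√155, √10):Q], so Q(γ) = Q(√155, √10).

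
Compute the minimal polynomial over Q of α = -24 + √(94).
m_α(x) = x^2 + 48x + 482

From α + 24 = √(94), squaring gives (α + 24)^2 = 94, i.e. α^2 + 48α + 576 = 94, so α^2 + 48α + 482 = 0. The discriminant of x^2 + 48x + 482 is (48)^2 - 4·(482) = 2304 - 1928 = 376, and 4·(94) is not a perfect square in Q since 94 is squarefree and ≠ 1. Hence x^2 + 48x + 482 is irreducible over Q and is the minimal polynomial of α.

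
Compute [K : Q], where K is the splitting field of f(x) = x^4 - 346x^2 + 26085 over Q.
[K : Q] = 4

Solving the quadratic in x^2: x^2 = (346 ± √(346^2 - 4·26085))/2 = (346 ± √15376)/2 = (346 ± 124)/2, giving x^2 = 235 or x^2 = 111. So f(x) = (x^2 - 235)(x^2 - 111) and the roots of f are ±√235, ±√111. Hence the splitting field is K = Q(√235, √111). Since 235 and 111 are distinct squarefree integers > 1, their product 26085 is not a perfect square, so √111 ∉ Q(√235). By the tower law [K:Q] = [Q(√235,√111):Q(√235)] · [Q(√235):Q] = 2 · 2 = 4.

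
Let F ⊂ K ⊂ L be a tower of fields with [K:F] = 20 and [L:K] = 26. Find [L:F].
[L:F] = 520

The tower law says that for any tower of field extensions F ⊂ K ⊂ L with finite degrees, [L:F] = [L:K] · [K:F]. Here this gives [L:F] = 26 · 20 = 520.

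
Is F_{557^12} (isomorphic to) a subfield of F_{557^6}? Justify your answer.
No: F_{557^12} is not a subfield of F_{557^6}

F_{p^m} embeds in F_{p^n} iff m | n. Here 12 ∤ 6 (since 6 = 0·12 + 6 with remainder 6 ≠ 0), so F_{557^12} is not a subfield of F_{557^6}. Equivalently: if it were, the tower law would give 12 = [F_{557^12}:F_557] dividing [F_{557^6}:F_557] = 6, contradiction.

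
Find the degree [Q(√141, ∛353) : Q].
[Q(√141, ∛353) : Q] = 6

Let L = Q(√141, ∛353). Since Q(√141) ⊂ L and [Q(√141):Q] = 2, the tower law gives 2 | [L:Q]. Likewise Q(∛353) ⊂ L with [Q(∛353):Q] = 3 (because 353 is not a perfect cube), so 3 | [L:Q]. As gcd(2,3) = 1, [L:Q] is divisible by 6. Conversely L is generated over Q by √141 and ∛353, so [L:Q] ≤ 2·3 = 6. Therefore [Q(√141, ∛353) : Q] = 6.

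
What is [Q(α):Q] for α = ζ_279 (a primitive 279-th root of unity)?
[Q(α):Q] = 180

The minimal polynomial of ζ_279 over Q is the 279-th cyclotomic polynomial Φ_279(x), which is irreducible over Q and has degree φ(279) = 180. Hence [Q(α):Q] = φ(279) = 180.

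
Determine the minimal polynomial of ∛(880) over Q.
m_α(x) = x^3 - 880

α satisfies α^3 = 880, so x^3 - 880 annihilates α. By the rational root test, a rational root p/q (in lowest terms) of x^3 - 880 would satisfy p^3 = 880 q^3, forcing q = 1 and p^3 = 880; but 880 is not a perfect cube, contradiction. A monic cubic over Q with no rational root is irreducible (any nontrivial factorization would include a linear factor). Hence x^3 - 880 is the minimal polynomial of α, and in particular [Q(α):Q] = 3.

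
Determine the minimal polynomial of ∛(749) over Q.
m_α(x) = x^3 - 749

α satisfies α^3 = 749, so x^3 - 749 annihilates α. By the rational root test, a rational root p/q (in lowest terms) of x^3 - 749 would satisfy p^3 = 749 q^3, forcing q = 1 and p^3 = 749; but 749 is not a perfect cube, contradiction. A monic cubic over Q with no rational root is irreducible (any nontrivial factorization would include a linear factor). Hence x^3 - 749 is the minimal polynomial of α, and in particular [Q(α):Q] = 3.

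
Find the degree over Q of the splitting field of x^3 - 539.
[K : Q] = 6

The roots of x^3 - 539 are ∛539, ω∛539, ω^2∛539 where ω = e^(2πi/3) is a primitive cube root of unity, so K = Q(∛539, ω). Now [Q(∛539):Q] = 3 (since 539 is not a perfect cube, x^3 - 539 is irreducible) and [Q(ω):Q] = 2. Both 2 and 3 divide [K:Q], and [K:Q] ≤ 3·2 = 6, so [K:Q] = 6. (Equivalently: Q(∛539) ⊂ R but ω ∉ R, so [K : Q(∛539)] = 2.)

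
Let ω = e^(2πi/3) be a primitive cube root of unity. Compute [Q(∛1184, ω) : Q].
[Q(∛1184, ω) : Q] = 6

[Q(∛1184):Q] = 3 (min poly x^3 - 1184, irreducible since 1184 is not a perfect cube). [Q(ω):Q] = 2 (min poly x^2 + x + 1). Since Q(∛1184) ⊂ R and ω ∉ R, we have ω ∉ Q(∛1184), so x^2 + x + 1 remains irreducible over Q(∛1184) and [Q(∛1184, ω) : Q(∛1184)] = 2. By the tower law, [Q(∛1184, ω) : Q] = 3 · 2 = 6. (In fact Q(∛1184, ω) is the splitting field of x^3 - 1184 over Q.)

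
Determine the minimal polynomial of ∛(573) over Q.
m_α(x) = x^3 - 573

α satisfies α^3 = 573, so x^3 - 573 annihilates α. By the rational root test, a rational root p/q (in lowest terms) of x^3 - 573 would satisfy p^3 = 573 q^3, forcing q = 1 and p^3 = 573; but 573 is not a perfect cube, contradiction. A monic cubic over Q with no rational root is irreducible (any nontrivial factorization would include a linear factor). Hence x^3 - 573 is the minimal polynomial of α, and in particular [Q(α):Q] = 3.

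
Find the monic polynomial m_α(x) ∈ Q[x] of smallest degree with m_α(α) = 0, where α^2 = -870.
m_α(x) = x^2 + 870

α satisfies α^2 + 870 = 0, so x^2 + 870 annihilates α. Since d = -870 is squarefree and ≠ 1, it is not a perfect square in Q, so x^2 + 870 has no rational root and is therefore irreducible over Q (a degree-2 polynomial over a field is irreducible iff it has no root). Hence m_α(x) = x^2 + 870.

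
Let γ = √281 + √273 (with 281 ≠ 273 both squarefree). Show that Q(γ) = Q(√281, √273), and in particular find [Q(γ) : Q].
[Q(γ) : Q] = 4 (equivalently, Q(γ) = Q(√281, √273))

Obviously Q(γ) ⊆ Q(√281, √273), and [Q(√281, √273):Q] = 4 (since 281, 273 are distinct squarefree integers > 1 with 76713 not a perfect square). To show equality we compute the minimal polynomial of γ. From γ = √281 + √273: γ^2 = 281 + 2√(76713) + 273 = 554 + 2√(76713), so γ^2 - 554 = 2√(76713); squaring, (γ^2 - 554)^2 = 4·76713, i.e. γ^4 - 1108γ^2 + 306916 - 306852 = 0, i.e. γ^4 - 1108γ^2 + 64 = 0. So γ is a root of x^4 - 1108x^2 + 64. This polynomial is irreducible over Q: it has no rational root (each ±√281 ± √273 is irrational), and any factorization into two quadratics over Q would force √(76713) ∈ Q (pairing opposite roots) or √281, √273 ∈ Q (other pairings), all impossible. Hence [Q(γ):Q] = 4 = [Q(√281, √273):Q], so Q(γ) = Q(√281, √273).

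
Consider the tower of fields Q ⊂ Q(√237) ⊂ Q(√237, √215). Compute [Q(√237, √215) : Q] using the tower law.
[Q(√237, √215) : Q] = 4

[Q(√237):Q] = 2 (min poly x^2 - 237, irreducible since 237 is squarefree > 1). For the top step, suppose √215 ∈ Q(√237), say √215 = c + d√237 with c, d ∈ Q. Squaring: 215 = c^2 + 237d^2 + 2cd√237. Since √237 ∉ Q this forces 2cd = 0. If d = 0 then √215 = c ∈ Q, contradicting 215 squarefree > 1. If c = 0 then 215 = 237d^2, so 237·215 = (237d)^2 is a perfect square in Q — but 237·215 = 50955 is not a perfect square (since 237 and 215 are distinct squarefree integers). Contradiction. Hence √215 ∉ Q(√237), so x^2 - 215 stays irreducible over Q(√237) and [Q(√237, √215) : Q(√237)] = 2. By the tower law, [Q(√237, √215) : Q] = 2 · 2 = 4.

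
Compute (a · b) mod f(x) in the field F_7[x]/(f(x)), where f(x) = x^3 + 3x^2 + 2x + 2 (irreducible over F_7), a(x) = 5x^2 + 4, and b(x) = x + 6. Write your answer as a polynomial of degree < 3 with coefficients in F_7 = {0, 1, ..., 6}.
a · b ≡ x^2 + x (mod f(x))

Multiply in F_7[x]: a(x)·b(x) = (5x^2 + 4)·(x + 6) = 5x^3 + 2x^2 + 4x + 3. This has degree ≥ 3, so divide by f(x) over F_7: 5x^3 + 2x^2 + 4x + 3 = (5)·(x^3 + 3x^2 + 2x + 2) + (x^2 + x). Hence a·b ≡ x^2 + x (mod f). (F_7[x]/(f) is a field with 7^3 = 343 elements since f is irreducible of degree 3.)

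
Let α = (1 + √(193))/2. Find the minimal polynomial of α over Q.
m_α(x) = x^2 - x - 48

From 2α - 1 = √(193), squaring gives (2α - 1)^2 = 193, i.e. 4α^2 - 4α + 1 = 193, so α^2 - α + (1 - 193)/4 = 0. Since 193 ≡ 1 (mod 4), (1 - 193)/4 = -48 ∈ Z. The polynomial x^2 - x - 48 has discriminant 1 - 4·(-48) = 193, which is not a perfect square in Q (d = 193 is squarefree and ≠ 1), so x^2 - x - 48 is irreducible over Q. It is the minimal polynomial of α.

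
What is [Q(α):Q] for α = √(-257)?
[Q(α):Q] = 2

[Q(α):Q] equals the degree of the minimal polynomial of α. Here α^2 = -257 and x^2 + 257 is irreducible (d = -257 is squarefree, ≠ 1, hence not a square), so deg(m_α) = 2. Thus [Q(α):Q] = 2.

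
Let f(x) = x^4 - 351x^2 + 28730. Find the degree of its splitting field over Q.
[K : Q] = 4

Solving the quadratic in x^2: x^2 = (351 ± √(351^2 - 4·28730))/2 = (351 ± √8281)/2 = (351 ± 91)/2, giving x^2 = 130 or x^2 = 221. So f(x) = (x^2 - 130)(x^2 - 221) and the roots of f are ±√130, ±√221. Hence the splitting field is K = Q(√130, √221). Since 130 and 221 are distinct squarefree integers > 1, their product 28730 is not a perfect square, so √221 ∉ Q(√130). By the tower law [K:Q] = [Q(√130,√221):Q(√130)] · [Q(√130):Q] = 2 · 2 = 4.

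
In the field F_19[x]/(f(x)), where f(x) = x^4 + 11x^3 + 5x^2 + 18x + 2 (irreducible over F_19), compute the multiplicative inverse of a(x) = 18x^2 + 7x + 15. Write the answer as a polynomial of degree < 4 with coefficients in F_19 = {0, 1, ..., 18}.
a(x)^(-1) ≡ 5x^3 + 14x^2 + 8x + 14 (mod f(x))

Since f is irreducible over F_19, F_19[x]/(f) is a field and a(x) ≠ 0 has an inverse. Apply the extended Euclidean algorithm to f(x) and a(x) in F_19[x]: f(x) = (18x^2 + x + 6)·a(x) + (18x + 7);  a(x) = (x)·(18x + 7) + (15). The last nonzero remainder is the constant 15 = gcd(f, a) in F_19. Back-substituting through the division chain expresses 15 = s(x)·a(x) + t(x)·f(x) with s(x) ≡ 18x^3 + x^2 + 6x + 1 (mod f), so (18x^3 + x^2 + 6x + 1)·a(x) ≡ 15 (mod f). Multiplying by 15^(-1) ≡ 14 in F_19 gives a(x)^(-1) ≡ 14·(18x^3 + x^2 + 6x + 1) ≡ 5x^3 + 14x^2 + 8x + 14 (mod f). Check: (18x^2 + 7x + 15)·(5x^3 + 14x^2 + 8x + 14) = 14x^5 + 2x^4 + 13x^3 + 5x^2 + 9x + 1 ≡ 1 (mod x^4 + 11x^3 + 5x^2 + 18x + 2).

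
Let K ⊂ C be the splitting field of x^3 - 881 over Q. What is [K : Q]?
[K : Q] = 6

The roots of x^3 - 881 are ∛881, ω∛881, ω^2∛881 where ω = e^(2πi/3) is a primitive cube root of unity, so K = Q(∛881, ω). Now [Q(∛881):Q] = 3 (since 881 is not a perfect cube, x^3 - 881 is irreducible) and [Q(ω):Q] = 2. Both 2 and 3 divide [K:Q], and [K:Q] ≤ 3·2 = 6, so [K:Q] = 6. (Equivalently: Q(∛881) ⊂ R but ω ∉ R, so [K : Q(∛881)] = 2.)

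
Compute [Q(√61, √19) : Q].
[Q(√61, √19) : Q] = 4

[Q(√61):Q] = 2 (min poly x^2 - 61, irreducible since 61 is squarefree > 1). For the top step, suppose √19 ∈ Q(√61), say √19 = c + d√61 with c, d ∈ Q. Squaring: 19 = c^2 + 61d^2 + 2cd√61. Since √61 ∉ Q this forces 2cd = 0. If d = 0 then √19 = c ∈ Q, contradicting 19 squarefree > 1. If c = 0 then 19 = 61d^2, so 61·19 = (61d)^2 is a perfect square in Q — but 61·19 = 1159 is not a perfect square (since 61 and 19 are distinct squarefree integers). Contradiction. Hence √19 ∉ Q(√61), so x^2 - 19 stays irreducible over Q(√61) and [Q(√61, √19) : Q(√61)] = 2. By the tower law, [Q(√61, √19) : Q] = 2 · 2 = 4.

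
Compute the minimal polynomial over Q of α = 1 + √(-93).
m_α(x) = x^2 - 2x + 94

From α - 1 = √(-93), squaring gives (α - 1)^2 = -93, i.e. α^2 - 2α + 1 = -93, so α^2 - 2α + 94 = 0. The discriminant of x^2 - 2x + 94 is (-2)^2 - 4·(94) = 4 - 376 = -372, and 4·(-93) is not a perfect square in Q since -93 is squarefree and ≠ 1. Hence x^2 - 2x + 94 is irreducible over Q and is the minimal polynomial of α.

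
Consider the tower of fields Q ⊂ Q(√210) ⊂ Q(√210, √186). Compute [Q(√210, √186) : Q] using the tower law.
[Q(√210, √186) : Q] = 4

[Q(√210):Q] = 2 (min poly x^2 - 210, irreducible since 210 is squarefree > 1). For the top step, suppose √186 ∈ Q(√210), say √186 = c + d√210 with c, d ∈ Q. Squaring: 186 = c^2 + 210d^2 + 2cd√210. Since √210 ∉ Q this forces 2cd = 0. If d = 0 then √186 = c ∈ Q, contradicting 186 squarefree > 1. If c = 0 then 186 = 210d^2, so 210·186 = (210d)^2 is a perfect square in Q — but 210·186 = 39060 is not a perfect square (since 210 and 186 are distinct squarefree integers). Contradiction. Hence √186 ∉ Q(√210), so x^2 - 186 stays irreducible over Q(√210) and [Q(√210, √186) : Q(√210)] = 2. By the tower law, [Q(√210, √186) : Q] = 2 · 2 = 4.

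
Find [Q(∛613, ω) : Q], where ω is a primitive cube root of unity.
[Q(∛613, ω) : Q] = 6

[Q(∛613):Q] = 3 (min poly x^3 - 613, irreducible since 613 is not a perfect cube). [Q(ω):Q] = 2 (min poly x^2 + x + 1). Since Q(∛613) ⊂ R and ω ∉ R, we have ω ∉ Q(∛613), so x^2 + x + 1 remains irreducible over Q(∛613) and [Q(∛613, ω) : Q(∛613)] = 2. By the tower law, [Q(∛613, ω) : Q] = 3 · 2 = 6. (In fact Q(∛613, ω) is the splitting field of x^3 - 613 over Q.)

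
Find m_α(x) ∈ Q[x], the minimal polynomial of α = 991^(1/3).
m_α(x) = x^3 - 991

α satisfies α^3 = 991, so x^3 - 991 annihilates α. By the rational root test, a rational root p/q (in lowest terms) of x^3 - 991 would satisfy p^3 = 991 q^3, forcing q = 1 and p^3 = 991; but 991 is not a perfect cube, contradiction. A monic cubic over Q with no rational root is irreducible (any nontrivial factorization would include a linear factor). Hence x^3 - 991 is the minimal polynomial of α, and in particular [Q(α):Q] = 3.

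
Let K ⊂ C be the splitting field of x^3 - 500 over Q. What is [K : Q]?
[K : Q] = 6

The roots of x^3 - 500 are ∛500, ω∛500, ω^2∛500 where ω = e^(2πi/3) is a primitive cube root of unity, so K = Q(∛500, ω). Now [Q(∛500):Q] = 3 (since 500 is not a perfect cube, x^3 - 500 is irreducible) and [Q(ω):Q] = 2. Both 2 and 3 divide [K:Q], and [K:Q] ≤ 3·2 = 6, so [K:Q] = 6. (Equivalently: Q(∛500) ⊂ R but ω ∉ R, so [K : Q(∛500)] = 2.)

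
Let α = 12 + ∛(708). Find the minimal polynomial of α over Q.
m_α(x) = x^3 - 36x^2 + 432x - 2436

Set β = α - 12 = ∛(708), so β^3 = 708. Then (α - 12)^3 - 708 = 0, i.e. α is a root of g(x) = (x - 12)^3 - 708 = x^3 - 36x^2 + 432x - 2436. Since g(x) = h(x - 12) where h(x) = x^3 - 708, and h is irreducible over Q (because 708 is not a perfect cube, so h has no rational root, and a monic cubic with no rational root is irreducible), g is also irreducible (irreducibility is preserved under the substitution x → x - 12). Hence m_α(x) = x^3 - 36x^2 + 432x - 2436.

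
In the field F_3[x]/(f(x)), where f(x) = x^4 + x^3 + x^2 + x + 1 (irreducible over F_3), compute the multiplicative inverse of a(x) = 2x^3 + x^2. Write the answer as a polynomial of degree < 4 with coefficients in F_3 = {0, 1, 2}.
a(x)^(-1) ≡ 2x^3 + 2x + 1 (mod f(x))

Since f is irreducible over F_3, F_3[x]/(f) is a field and a(x) ≠ 0 has an inverse. Apply the extended Euclidean algorithm to f(x) and a(x) in F_3[x]: f(x) = (2x + 1)·a(x) + (x + 1);  a(x) = (2x^2 + 2x + 1)·(x + 1) + (2). The last nonzero remainder is the constant 2 = gcd(f, a) in F_3. Back-substituting through the division chain expresses 2 = s(x)·a(x) + t(x)·f(x) with s(x) ≡ x^3 + x + 2 (mod f), so (x^3 + x + 2)·a(x) ≡ 2 (mod f). Multiplying by 2^(-1) ≡ 2 in F_3 gives a(x)^(-1) ≡ 2·(x^3 + x + 2) ≡ 2x^3 + 2x + 1 (mod f). Check: (2x^3 + x^2)·(2x^3 + 2x + 1) = x^6 + 2x^5 + x^4 + x^3 + x^2 ≡ 1 (mod x^4 + x^3 + x^2 + x + 1).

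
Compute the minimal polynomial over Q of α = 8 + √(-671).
m_α(x) = x^2 - 16x + 735

From α - 8 = √(-671), squaring gives (α - 8)^2 = -671, i.e. α^2 - 16α + 64 = -671, so α^2 - 16α + 735 = 0. The discriminant of x^2 - 16x + 735 is (-16)^2 - 4·(735) = 256 - 2940 = -2684, and 4·(-671) is not a perfect square in Q since -671 is squarefree and ≠ 1. Hence x^2 - 16x + 735 is irreducible over Q and is the minimal polynomial of α.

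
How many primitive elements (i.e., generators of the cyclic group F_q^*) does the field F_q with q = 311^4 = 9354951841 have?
There are φ(9354951840) = 2205941760 primitive elements

F_q^* is cyclic of order q - 1 = 9354951840. A cyclic group of order m has exactly φ(m) generators. Here m = 9354951840 = 2^5 · 3 · 5 · 13 · 31 · 137 · 353, so the number of primitive elements is φ(9354951840) = 2205941760.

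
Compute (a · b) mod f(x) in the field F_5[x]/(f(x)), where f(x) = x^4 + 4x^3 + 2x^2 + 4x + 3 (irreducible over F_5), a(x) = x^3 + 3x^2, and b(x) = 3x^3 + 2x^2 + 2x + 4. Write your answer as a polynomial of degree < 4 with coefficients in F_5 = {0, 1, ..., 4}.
a · b ≡ x^3 + 4x + 2 (mod f(x))

Multiply in F_5[x]: a(x)·b(x) = (x^3 + 3x^2)·(3x^3 + 2x^2 + 2x + 4) = 3x^6 + x^5 + 3x^4 + 2x^2. This has degree ≥ 4, so divide by f(x) over F_5: 3x^6 + x^5 + 3x^4 + 2x^2 = (3x^2 + 4x + 1)·(x^4 + 4x^3 + 2x^2 + 4x + 3) + (x^3 + 4x + 2). Hence a·b ≡ x^3 + 4x + 2 (mod f). (F_5[x]/(f) is a field with 5^4 = 625 elements since f is irreducible of degree 4.)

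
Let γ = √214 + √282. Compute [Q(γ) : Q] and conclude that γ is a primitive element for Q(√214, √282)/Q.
[Q(γ) : Q] = 4 (equivalently, Q(γ) = Q(√214, √282))

Obviously Q(γ) ⊆ Q(√214, √282), and [Q(√214, √282):Q] = 4 (since 214, 282 are distinct squarefree integers > 1 with 60348 not a perfect square). To show equality we compute the minimal polynomial of γ. From γ = √214 + √282: γ^2 = 214 + 2√(60348) + 282 = 496 + 2√(60348), so γ^2 - 496 = 2√(60348); squaring, (γ^2 - 496)^2 = 4·60348, i.e. γ^4 - 992γ^2 + 246016 - 241392 = 0, i.e. γ^4 - 992γ^2 + 4624 = 0. So γ is a root of x^4 - 992x^2 + 4624. This polynomial is irreducible over Q: it has no rational root (each ±√214 ± √282 is irrational), and any factorization into two quadratics over Q would force √(60348) ∈ Q (pairing opposite roots) or √214, √282 ∈ Q (other pairings), all impossible. Hence [Q(γ):Q] = 4 = [Q(√214, √282):Q], so Q(γ) = Q(√214, √282).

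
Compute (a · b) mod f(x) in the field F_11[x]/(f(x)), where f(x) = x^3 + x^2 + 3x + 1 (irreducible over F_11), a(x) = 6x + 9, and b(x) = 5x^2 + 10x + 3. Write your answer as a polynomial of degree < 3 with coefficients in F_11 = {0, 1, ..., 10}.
a · b ≡ 9x^2 + 7x + 8 (mod f(x))

Multiply in F_11[x]: a(x)·b(x) = (6x + 9)·(5x^2 + 10x + 3) = 8x^3 + 6x^2 + 9x + 5. This has degree ≥ 3, so divide by f(x) over F_11: 8x^3 + 6x^2 + 9x + 5 = (8)·(x^3 + x^2 + 3x + 1) + (9x^2 + 7x + 8). Hence a·b ≡ 9x^2 + 7x + 8 (mod f). (F_11[x]/(f) is a field with 11^3 = 1331 elements since f is irreducible of degree 3.)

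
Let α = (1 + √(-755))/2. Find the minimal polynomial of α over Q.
m_α(x) = x^2 - x + 189

From 2α - 1 = √(-755), squaring gives (2α - 1)^2 = -755, i.e. 4α^2 - 4α + 1 = -755, so α^2 - α + (1 + 755)/4 = 0. Since -755 ≡ 1 (mod 4), (1 + 755)/4 = 189 ∈ Z. The polynomial x^2 - x + 189 has discriminant 1 - 4·(189) = -755, which is not a perfect square in Q (d = -755 is squarefree and ≠ 1), so x^2 - x + 189 is irreducible over Q. It is the minimal polynomial of α.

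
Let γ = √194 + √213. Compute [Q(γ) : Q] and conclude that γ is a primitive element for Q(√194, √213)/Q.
[Q(γ) : Q] = 4 (equivalently, Q(γ) = Q(√194, √213))

Obviously Q(γ) ⊆ Q(√194, √213), and [Q(√194, √213):Q] = 4 (since 194, 213 are distinct squarefree integers > 1 with 41322 not a perfect square). To show equality we compute the minimal polynomial of γ. From γ = √194 + √213: γ^2 = 194 + 2√(41322) + 213 = 407 + 2√(41322), so γ^2 - 407 = 2√(41322); squaring, (γ^2 - 407)^2 = 4·41322, i.e. γ^4 - 814γ^2 + 165649 - 165288 = 0, i.e. γ^4 - 814γ^2 + 361 = 0. So γ is a root of x^4 - 814x^2 + 361. This polynomial is irreducible over Q: it has no rational root (each ±√194 ± √213 is irrational), and any factorization into two quadratics over Q would force √(41322) ∈ Q (pairing opposite roots) or √194, √213 ∈ Q (other pairings), all impossible. Hence [Q(γ):Q] = 4 = [Q(√194, √213):Q], so Q(γ) = Q(√194, √213).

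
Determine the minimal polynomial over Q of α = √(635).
m_α(x) = x^2 - 635

α satisfies α^2 - 635 = 0, so x^2 - 635 annihilates α. Since d = 635 is squarefree and ≠ 1, it is not a perfect square in Q, so x^2 - 635 has no rational root and is therefore irreducible over Q (a degree-2 polynomial over a field is irreducible iff it has no root). Hence m_α(x) = x^2 - 635.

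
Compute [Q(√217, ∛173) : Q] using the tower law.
[Q(√217, ∛173) : Q] = 6

Let L = Q(√217, ∛173). Since Q(√217) ⊂ L and [Q(√217):Q] = 2, the tower law gives 2 | [L:Q]. Likewise Q(∛173) ⊂ L with [Q(∛173):Q] = 3 (because 173 is not a perfect cube), so 3 | [L:Q]. As gcd(2,3) = 1, [L:Q] is divisible by 6. Conversely L is generated over Q by √217 and ∛173, so [L:Q] ≤ 2·3 = 6. Therefore [Q(√217, ∛173) : Q] = 6.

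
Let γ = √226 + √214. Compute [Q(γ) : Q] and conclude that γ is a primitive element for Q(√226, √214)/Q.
[Q(γ) : Q] = 4 (equivalently, Q(γ) = Q(√226, √214))

Obviously Q(γ) ⊆ Q(√226, √214), and [Q(√226, √214):Q] = 4 (since 226, 214 are distinct squarefree integers > 1 with 48364 not a perfect square). To show equality we compute the minimal polynomial of γ. From γ = √226 + √214: γ^2 = 226 + 2√(48364) + 214 = 440 + 2√(48364), so γ^2 - 440 = 2√(48364); squaring, (γ^2 - 440)^2 = 4·48364, i.e. γ^4 - 880γ^2 + 193600 - 193456 = 0, i.e. γ^4 - 880γ^2 + 144 = 0. So γ is a root of x^4 - 880x^2 + 144. This polynomial is irreducible over Q: it has no rational root (each ±√226 ± √214 is irrational), and any factorization into two quadratics over Q would force √(48364) ∈ Q (pairing opposite roots) or √226, √214 ∈ Q (other pairings), all impossible. Hence [Q(γ):Q] = 4 = [Q(√226, √214):Q], so Q(γ) = Q(√226, √214).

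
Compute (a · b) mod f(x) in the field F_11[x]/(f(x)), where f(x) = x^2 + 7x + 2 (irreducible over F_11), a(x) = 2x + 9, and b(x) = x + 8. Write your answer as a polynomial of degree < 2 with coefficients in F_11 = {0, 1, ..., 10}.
a · b ≡ 2 (mod f(x))

Multiply in F_11[x]: a(x)·b(x) = (2x + 9)·(x + 8) = 2x^2 + 3x + 6. This has degree ≥ 2, so divide by f(x) over F_11: 2x^2 + 3x + 6 = (2)·(x^2 + 7x + 2) + (2). Hence a·b ≡ 2 (mod f). (F_11[x]/(f) is a field with 11^2 = 121 elements since f is irreducible of degree 2.)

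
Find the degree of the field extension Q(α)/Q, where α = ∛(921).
[Q(α):Q] = 3

The minimal polynomial of α is x^3 - 921, irreducible over Q since 921 is not a perfect cube (so x^3 - 921 has no rational root). Hence [Q(α):Q] = deg(m_α) = 3.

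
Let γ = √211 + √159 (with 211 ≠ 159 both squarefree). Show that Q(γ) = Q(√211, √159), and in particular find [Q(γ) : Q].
[Q(γ) : Q] = 4 (equivalently, Q(γ) = Q(√211, √159))

Obviously Q(γ) ⊆ Q(√211, √159), and [Q(√211, √159):Q] = 4 (since 211, 159 are distinct squarefree integers > 1 with 33549 not a perfect square). To show equality we compute the minimal polynomial of γ. From γ = √211 + √159: γ^2 = 211 + 2√(33549) + 159 = 370 + 2√(33549), so γ^2 - 370 = 2√(33549); squaring, (γ^2 - 370)^2 = 4·33549, i.e. γ^4 - 740γ^2 + 136900 - 134196 = 0, i.e. γ^4 - 740γ^2 + 2704 = 0. So γ is a root of x^4 - 740x^2 + 2704. This polynomial is irreducible over Q: it has no rational root (each ±√211 ± √159 is irrational), and any factorization into two quadratics over Q would force √(33549) ∈ Q (pairing opposite roots) or √211, √159 ∈ Q (other pairings), all impossible. Hence [Q(γ):Q] = 4 = [Q(√211, √159):Q], so Q(γ) = Q(√211, √159).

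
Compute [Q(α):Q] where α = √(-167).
[Q(α):Q] = 2

[Q(α):Q] equals the degree of the minimal polynomial of α. Here α^2 = -167 and x^2 + 167 is irreducible (d = -167 is squarefree, ≠ 1, hence not a square), so deg(m_α) = 2. Thus [Q(α):Q] = 2.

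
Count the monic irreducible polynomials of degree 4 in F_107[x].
There are 32767038 monic irreducible polynomials of degree 4 over F_107

Each element of F_{107^4} that lies in no proper subfield is a root of exactly one monic irreducible of degree 4 over F_107, and each such polynomial has 4 distinct roots in F_{107^4}. By Möbius inversion the count is N_107(4) = (1/4) Σ_{d|4} μ(4/d) · 107^d = (1/4)(μ(4)·107^1 + μ(2)·107^2 + μ(1)·107^4) = 131068152/4 = 32767038.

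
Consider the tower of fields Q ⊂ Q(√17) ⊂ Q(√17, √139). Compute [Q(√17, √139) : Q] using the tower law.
[Q(√17, √139) : Q] = 4

[Q(√17):Q] = 2 (min poly x^2 - 17, irreducible since 17 is squarefree > 1). For the top step, suppose √139 ∈ Q(√17), say √139 = c + d√17 with c, d ∈ Q. Squaring: 139 = c^2 + 17d^2 + 2cd√17. Since √17 ∉ Q this forces 2cd = 0. If d = 0 then √139 = c ∈ Q, contradicting 139 squarefree > 1. If c = 0 then 139 = 17d^2, so 17·139 = (17d)^2 is a perfect square in Q — but 17·139 = 2363 is not a perfect square (since 17 and 139 are distinct squarefree integers). Contradiction. Hence √139 ∉ Q(√17), so x^2 - 139 stays irreducible over Q(√17) and [Q(√17, √139) : Q(√17)] = 2. By the tower law, [Q(√17, √139) : Q] = 2 · 2 = 4.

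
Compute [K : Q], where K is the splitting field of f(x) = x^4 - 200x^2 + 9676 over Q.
[K : Q] = 4

Solving the quadratic in x^2: x^2 = (200 ± √(200^2 - 4·9676))/2 = (200 ± √1296)/2 = (200 ± 36)/2, giving x^2 = 118 or x^2 = 82. So f(x) = (x^2 - 118)(x^2 - 82) and the roots of f are ±√118, ±√82. Hence the splitting field is K = Q(√118, √82). Since 118 and 82 are distinct squarefree integers > 1, their product 9676 is not a perfect square, so √82 ∉ Q(√118). By the tower law [K:Q] = [Q(√118,√82):Q(√118)] · [Q(√118):Q] = 2 · 2 = 4.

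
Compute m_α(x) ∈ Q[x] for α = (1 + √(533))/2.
m_α(x) = x^2 - x - 133

From 2α - 1 = √(533), squaring gives (2α - 1)^2 = 533, i.e. 4α^2 - 4α + 1 = 533, so α^2 - α + (1 - 533)/4 = 0. Since 533 ≡ 1 (mod 4), (1 - 533)/4 = -133 ∈ Z. The polynomial x^2 - x - 133 has discriminant 1 - 4·(-133) = 533, which is not a perfect square in Q (d = 533 is squarefree and ≠ 1), so x^2 - x - 133 is irreducible over Q. It is the minimal polynomial of α.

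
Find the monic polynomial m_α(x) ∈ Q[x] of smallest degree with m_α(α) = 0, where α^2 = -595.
m_α(x) = x^2 + 595

α satisfies α^2 + 595 = 0, so x^2 + 595 annihilates α. Since d = -595 is squarefree and ≠ 1, it is not a perfect square in Q, so x^2 + 595 has no rational root and is therefore irreducible over Q (a degree-2 polynomial over a field is irreducible iff it has no root). Hence m_α(x) = x^2 + 595.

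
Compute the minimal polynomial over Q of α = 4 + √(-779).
m_α(x) = x^2 - 8x + 795

From α - 4 = √(-779), squaring gives (α - 4)^2 = -779, i.e. α^2 - 8α + 16 = -779, so α^2 - 8α + 795 = 0. The discriminant of x^2 - 8x + 795 is (-8)^2 - 4·(795) = 64 - 3180 = -3116, and 4·(-779) is not a perfect square in Q since -779 is squarefree and ≠ 1. Hence x^2 - 8x + 795 is irreducible over Q and is the minimal polynomial of α.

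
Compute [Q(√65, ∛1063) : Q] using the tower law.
[Q(√65, ∛1063) : Q] = 6

Let L = Q(√65, ∛1063). Since Q(√65) ⊂ L and [Q(√65):Q] = 2, the tower law gives 2 | [L:Q]. Likewise Q(∛1063) ⊂ L with [Q(∛1063):Q] = 3 (because 1063 is not a perfect cube), so 3 | [L:Q]. As gcd(2,3) = 1, [L:Q] is divisible by 6. Conversely L is generated over Q by √65 and ∛1063, so [L:Q] ≤ 2·3 = 6. Therefore [Q(√65, ∛1063) : Q] = 6.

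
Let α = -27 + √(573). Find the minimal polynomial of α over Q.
m_α(x) = x^2 + 54x + 156

From α + 27 = √(573), squaring gives (α + 27)^2 = 573, i.e. α^2 + 54α + 729 = 573, so α^2 + 54α + 156 = 0. The discriminant of x^2 + 54x + 156 is (54)^2 - 4·(156) = 2916 - 624 = 2292, and 4·(573) is not a perfect square in Q since 573 is squarefree and ≠ 1. Hence x^2 + 54x + 156 is irreducible over Q and is the minimal polynomial of α.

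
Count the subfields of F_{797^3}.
F_{797^3} has 2 subfields

The subfields of F_{p^n} are exactly the fields F_{p^d} for d | n (each is the fixed field of the unique index-d subgroup of Gal(F_{p^n}/F_p) ≅ Z/nZ). The divisors of n = 3 are {1, 3}, giving 2 subfields: F_{797^1}, F_{797^3}.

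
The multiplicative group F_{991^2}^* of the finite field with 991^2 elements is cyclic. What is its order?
|F_{991^2}^*| = 982080

F_{991^2} has 991^2 = 982081 elements; its multiplicative group consists of all nonzero elements, so |F_{991^2}^*| = 982081 - 1 = 982080. (It is cyclic since any finite subgroup of the multiplicative group of a field is cyclic.)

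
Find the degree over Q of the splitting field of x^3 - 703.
[K : Q] = 6

The roots of x^3 - 703 are ∛703, ω∛703, ω^2∛703 where ω = e^(2πi/3) is a primitive cube root of unity, so K = Q(∛703, ω). Now [Q(∛703):Q] = 3 (since 703 is not a perfect cube, x^3 - 703 is irreducible) and [Q(ω):Q] = 2. Both 2 and 3 divide [K:Q], and [K:Q] ≤ 3·2 = 6, so [K:Q] = 6. (Equivalently: Q(∛703) ⊂ R but ω ∉ R, so [K : Q(∛703)] = 2.)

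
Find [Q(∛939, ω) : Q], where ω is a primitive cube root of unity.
[Q(∛939, ω) : Q] = 6

[Q(∛939):Q] = 3 (min poly x^3 - 939, irreducible since 939 is not a perfect cube). [Q(ω):Q] = 2 (min poly x^2 + x + 1). Since Q(∛939) ⊂ R and ω ∉ R, we have ω ∉ Q(∛939), so x^2 + x + 1 remains irreducible over Q(∛939) and [Q(∛939, ω) : Q(∛939)] = 2. By the tower law, [Q(∛939, ω) : Q] = 3 · 2 = 6. (In fact Q(∛939, ω) is the splitting field of x^3 - 939 over Q.)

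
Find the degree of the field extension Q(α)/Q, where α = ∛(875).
[Q(α):Q] = 3

The minimal polynomial of α is x^3 - 875, irreducible over Q since 875 is not a perfect cube (so x^3 - 875 has no rational root). Hence [Q(α):Q] = deg(m_α) = 3.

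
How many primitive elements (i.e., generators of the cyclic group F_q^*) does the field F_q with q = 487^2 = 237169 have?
There are φ(237168) = 77760 primitive elements

F_q^* is cyclic of order q - 1 = 237168. A cyclic group of order m has exactly φ(m) generators. Here m = 237168 = 2^4 · 3^5 · 61, so the number of primitive elements is φ(237168) = 77760.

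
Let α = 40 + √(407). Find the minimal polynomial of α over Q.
m_α(x) = x^2 - 80x + 1193

From α - 40 = √(407), squaring gives (α - 40)^2 = 407, i.e. α^2 - 80α + 1600 = 407, so α^2 - 80α + 1193 = 0. The discriminant of x^2 - 80x + 1193 is (-80)^2 - 4·(1193) = 6400 - 4772 = 1628, and 4·(407) is not a perfect square in Q since 407 is squarefree and ≠ 1. Hence x^2 - 80x + 1193 is irreducible over Q and is the minimal polynomial of α.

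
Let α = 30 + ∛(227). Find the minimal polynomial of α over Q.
m_α(x) = x^3 - 90x^2 + 2700x - 27227

Set β = α - 30 = ∛(227), so β^3 = 227. Then (α - 30)^3 - 227 = 0, i.e. α is a root of g(x) = (x - 30)^3 - 227 = x^3 - 90x^2 + 2700x - 27227. Since g(x) = h(x - 30) where h(x) = x^3 - 227, and h is irreducible over Q (because 227 is not a perfect cube, so h has no rational root, and a monic cubic with no rational root is irreducible), g is also irreducible (irreducibility is preserved under the substitution x → x - 30). Hence m_α(x) = x^3 - 90x^2 + 2700x - 27227.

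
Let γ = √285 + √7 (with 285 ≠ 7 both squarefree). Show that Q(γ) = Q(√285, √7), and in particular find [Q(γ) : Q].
[Q(γ) : Q] = 4 (equivalently, Q(γ) = Q(√285, √7))

Obviously Q(γ) ⊆ Q(√285, √7), and [Q(√285, √7):Q] = 4 (since 285, 7 are distinct squarefree integers > 1 with 1995 not a perfect square). To show equality we compute the minimal polynomial of γ. From γ = √285 + √7: γ^2 = 285 + 2√(1995) + 7 = 292 + 2√(1995), so γ^2 - 292 = 2√(1995); squaring, (γ^2 - 292)^2 = 4·1995, i.e. γ^4 - 584γ^2 + 85264 - 7980 = 0, i.e. γ^4 - 584γ^2 + 77284 = 0. So γ is a root of x^4 - 584x^2 + 77284. This polynomial is irreducible over Q: it has no rational root (each ±√285 ± √7 is irrational), and any factorization into two quadratics over Q would force √(1995) ∈ Q (pairing opposite roots) or √285, √7 ∈ Q (other pairings), all impossible. Hence [Q(γ):Q] = 4 = [Q(√285, √7):Q], so Q(γ) = Q(√285, √7).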